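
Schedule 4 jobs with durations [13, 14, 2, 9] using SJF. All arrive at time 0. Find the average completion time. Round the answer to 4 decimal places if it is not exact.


SJF order (ascending): [2, 9, 13, 14]
Completion times:
  Job 1: burst=2, C=2
  Job 2: burst=9, C=11
  Job 3: burst=13, C=24
  Job 4: burst=14, C=38
Average completion = 75/4 = 18.75

18.75


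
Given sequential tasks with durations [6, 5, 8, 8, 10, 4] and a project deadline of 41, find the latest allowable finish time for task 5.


LF(activity 5) = deadline - sum of successor durations
Successors: activities 6 through 6 with durations [4]
Sum of successor durations = 4
LF = 41 - 4 = 37

37


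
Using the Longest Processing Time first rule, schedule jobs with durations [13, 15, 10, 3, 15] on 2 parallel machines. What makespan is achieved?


Sort jobs in decreasing order (LPT): [15, 15, 13, 10, 3]
Assign each job to the least loaded machine:
  Machine 1: jobs [15, 13], load = 28
  Machine 2: jobs [15, 10, 3], load = 28
Makespan = max load = 28

28


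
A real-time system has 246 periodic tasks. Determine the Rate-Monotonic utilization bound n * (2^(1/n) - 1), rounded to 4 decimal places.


Compute 2^(1/246) = 1.0028216448
Subtract 1: 1.0028216448 - 1 = 0.0028216448
Multiply by n: 246 * 0.0028216448 = 0.6941246208
Round to 4 dp: 0.6941

0.6941


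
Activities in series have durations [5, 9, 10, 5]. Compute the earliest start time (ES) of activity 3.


Activity 3 starts after activities 1 through 2 complete.
Predecessor durations: [5, 9]
ES = 5 + 9 = 14

14


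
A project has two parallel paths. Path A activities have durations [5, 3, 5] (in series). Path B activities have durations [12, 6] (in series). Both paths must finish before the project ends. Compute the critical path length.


Path A total = 5 + 3 + 5 = 13
Path B total = 12 + 6 = 18
Critical path = longest path = max(13, 18) = 18

18


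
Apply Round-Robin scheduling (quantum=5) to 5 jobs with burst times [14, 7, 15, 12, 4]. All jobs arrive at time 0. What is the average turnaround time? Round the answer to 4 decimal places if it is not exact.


Time quantum = 5
Execution trace:
  J1 runs 5 units, time = 5
  J2 runs 5 units, time = 10
  J3 runs 5 units, time = 15
  J4 runs 5 units, time = 20
  J5 runs 4 units, time = 24
  J1 runs 5 units, time = 29
  J2 runs 2 units, time = 31
  J3 runs 5 units, time = 36
  J4 runs 5 units, time = 41
  J1 runs 4 units, time = 45
  J3 runs 5 units, time = 50
  J4 runs 2 units, time = 52
Finish times: [45, 31, 50, 52, 24]
Average turnaround = 202/5 = 40.4

40.4


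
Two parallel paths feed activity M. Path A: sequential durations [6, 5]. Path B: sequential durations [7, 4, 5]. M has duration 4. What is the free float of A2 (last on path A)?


ES(A2) = sum of predecessors on chain A = 6
EF(A2) = ES + duration = 6 + 5 = 11
Successor of A2 is M. ES(M) = max(sum(A), sum(B)) = max(11, 16) = 16
Free float = ES(successor) - EF(current) = 16 - 11 = 5

5


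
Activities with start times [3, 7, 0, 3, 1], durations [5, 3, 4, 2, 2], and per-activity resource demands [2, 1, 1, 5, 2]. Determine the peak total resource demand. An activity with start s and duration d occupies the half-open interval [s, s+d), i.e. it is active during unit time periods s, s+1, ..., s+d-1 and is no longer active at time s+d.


Each activity i is active on [start_i, start_i + duration_i).
Compute total resource usage per time slot:
  t=0: active resources = [1], total = 1
  t=1: active resources = [1, 2], total = 3
  t=2: active resources = [1, 2], total = 3
  t=3: active resources = [2, 1, 5], total = 8
  t=4: active resources = [2, 5], total = 7
  t=5: active resources = [2], total = 2
  t=6: active resources = [2], total = 2
  t=7: active resources = [2, 1], total = 3
  t=8: active resources = [1], total = 1
  t=9: active resources = [1], total = 1
Peak resource demand = 8

8


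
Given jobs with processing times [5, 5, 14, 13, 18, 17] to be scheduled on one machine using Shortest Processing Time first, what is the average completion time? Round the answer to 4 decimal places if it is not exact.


Sort jobs by processing time (SPT order): [5, 5, 13, 14, 17, 18]
Compute completion times sequentially:
  Job 1: processing = 5, completes at 5
  Job 2: processing = 5, completes at 10
  Job 3: processing = 13, completes at 23
  Job 4: processing = 14, completes at 37
  Job 5: processing = 17, completes at 54
  Job 6: processing = 18, completes at 72
Sum of completion times = 201
Average completion time = 201/6 = 33.5

33.5


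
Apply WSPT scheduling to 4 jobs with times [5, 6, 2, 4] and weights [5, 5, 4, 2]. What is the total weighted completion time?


Compute p/w ratios and sort ascending (WSPT): [(2, 4), (5, 5), (6, 5), (4, 2)]
Compute weighted completion times:
  Job (p=2,w=4): C=2, w*C=4*2=8
  Job (p=5,w=5): C=7, w*C=5*7=35
  Job (p=6,w=5): C=13, w*C=5*13=65
  Job (p=4,w=2): C=17, w*C=2*17=34
Total weighted completion time = 142

142


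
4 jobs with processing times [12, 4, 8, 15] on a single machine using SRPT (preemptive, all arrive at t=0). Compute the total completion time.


Since all jobs arrive at t=0, SRPT equals SPT ordering.
SPT order: [4, 8, 12, 15]
Completion times:
  Job 1: p=4, C=4
  Job 2: p=8, C=12
  Job 3: p=12, C=24
  Job 4: p=15, C=39
Total completion time = 4 + 12 + 24 + 39 = 79

79


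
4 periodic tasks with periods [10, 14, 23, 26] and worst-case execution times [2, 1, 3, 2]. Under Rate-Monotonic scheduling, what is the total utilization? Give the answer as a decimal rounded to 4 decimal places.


Compute individual utilizations (exact fractions):
  Task 1: C/T = 2/10 = 1/5 (approx. 0.2)
  Task 2: C/T = 1/14 (approx. 0.0714)
  Task 3: C/T = 3/23 (approx. 0.1304)
  Task 4: C/T = 2/26 = 1/13 (approx. 0.0769)
Total utilization U = 1/5 + 1/14 + 3/23 + 1/13 = 10021/20930
Rounded to 4 decimal places: U = 0.4788
RM (Liu & Layland) bound for 4 tasks = 0.756828; compare with U = 10021/20930 (approx. 0.478786)
U <= bound, so schedulable by RM sufficient condition.

0.4788


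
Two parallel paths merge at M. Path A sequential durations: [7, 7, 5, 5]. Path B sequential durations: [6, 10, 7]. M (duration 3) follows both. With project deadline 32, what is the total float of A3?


Forward pass: ES(A3) = sum of predecessors on chain A = 14
EF = ES + duration = 14 + 5 = 19
Backward pass: LF(M) = deadline = 32; LS(M) = 32 - 3 = 29
LF(A3) = LS(M) - sum(successors on chain A) = 29 - 5 = 24
LS = LF - duration = 24 - 5 = 19
Total float = LS - ES = 19 - 14 = 5

5


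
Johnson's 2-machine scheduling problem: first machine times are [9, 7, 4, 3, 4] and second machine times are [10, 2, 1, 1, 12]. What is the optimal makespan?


Apply Johnson's rule:
  Group 1 (a <= b): [(5, 4, 12), (1, 9, 10)]
  Group 2 (a > b): [(2, 7, 2), (3, 4, 1), (4, 3, 1)]
Optimal job order: [5, 1, 2, 3, 4]
Schedule:
  Job 5: M1 done at 4, M2 done at 16
  Job 1: M1 done at 13, M2 done at 26
  Job 2: M1 done at 20, M2 done at 28
  Job 3: M1 done at 24, M2 done at 29
  Job 4: M1 done at 27, M2 done at 30
Makespan = 30

30


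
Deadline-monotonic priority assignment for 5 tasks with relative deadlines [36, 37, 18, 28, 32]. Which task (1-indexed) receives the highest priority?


Sort tasks by relative deadline (ascending):
  Task 3: deadline = 18
  Task 4: deadline = 28
  Task 5: deadline = 32
  Task 1: deadline = 36
  Task 2: deadline = 37
Priority order (highest first): [3, 4, 5, 1, 2]
Highest priority task = 3

3


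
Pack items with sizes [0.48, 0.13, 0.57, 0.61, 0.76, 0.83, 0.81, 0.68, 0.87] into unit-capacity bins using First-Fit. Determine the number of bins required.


Place items sequentially using First-Fit:
  Item 0.48 -> new Bin 1
  Item 0.13 -> Bin 1 (now 0.61)
  Item 0.57 -> new Bin 2
  Item 0.61 -> new Bin 3
  Item 0.76 -> new Bin 4
  Item 0.83 -> new Bin 5
  Item 0.81 -> new Bin 6
  Item 0.68 -> new Bin 7
  Item 0.87 -> new Bin 8
Total bins used = 8

8


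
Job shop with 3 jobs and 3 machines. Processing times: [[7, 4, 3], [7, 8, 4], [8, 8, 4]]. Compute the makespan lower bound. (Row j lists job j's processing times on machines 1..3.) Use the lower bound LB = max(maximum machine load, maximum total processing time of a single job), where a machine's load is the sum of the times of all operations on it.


Machine loads:
  Machine 1: 7 + 7 + 8 = 22
  Machine 2: 4 + 8 + 8 = 20
  Machine 3: 3 + 4 + 4 = 11
Max machine load = 22
Job totals:
  Job 1: 14
  Job 2: 19
  Job 3: 20
Max job total = 20
Lower bound = max(22, 20) = 22

22


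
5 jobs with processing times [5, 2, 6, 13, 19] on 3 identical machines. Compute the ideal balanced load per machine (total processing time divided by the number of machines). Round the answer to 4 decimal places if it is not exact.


Total processing time = 5 + 2 + 6 + 13 + 19 = 45
Number of machines = 3
Ideal balanced load = 45 / 3 = 15.0

15.0


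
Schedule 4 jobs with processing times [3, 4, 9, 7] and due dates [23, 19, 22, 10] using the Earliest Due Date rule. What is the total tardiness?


Sort by due date (EDD order): [(7, 10), (4, 19), (9, 22), (3, 23)]
Compute completion times and tardiness:
  Job 1: p=7, d=10, C=7, tardiness=max(0,7-10)=0
  Job 2: p=4, d=19, C=11, tardiness=max(0,11-19)=0
  Job 3: p=9, d=22, C=20, tardiness=max(0,20-22)=0
  Job 4: p=3, d=23, C=23, tardiness=max(0,23-23)=0
Total tardiness = 0

0


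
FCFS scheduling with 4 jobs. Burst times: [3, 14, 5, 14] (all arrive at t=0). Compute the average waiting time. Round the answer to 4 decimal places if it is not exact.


FCFS order (as given): [3, 14, 5, 14]
Waiting times:
  Job 1: wait = 0
  Job 2: wait = 3
  Job 3: wait = 17
  Job 4: wait = 22
Sum of waiting times = 42
Average waiting time = 42/4 = 10.5

10.5


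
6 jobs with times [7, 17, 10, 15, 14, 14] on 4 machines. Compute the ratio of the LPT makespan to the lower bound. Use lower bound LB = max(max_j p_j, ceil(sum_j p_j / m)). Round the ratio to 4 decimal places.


LPT order: [17, 15, 14, 14, 10, 7]
Machine loads after assignment: [17, 15, 24, 21]
LPT makespan = 24
Lower bound = max(max_job, ceil(total/4)) = max(17, 20) = 20
Ratio = 24 / 20 = 1.2

1.2


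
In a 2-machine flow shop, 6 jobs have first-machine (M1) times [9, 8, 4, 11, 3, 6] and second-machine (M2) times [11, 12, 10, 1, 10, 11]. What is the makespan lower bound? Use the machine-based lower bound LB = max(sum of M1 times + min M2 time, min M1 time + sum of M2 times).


LB1 = sum(M1 times) + min(M2 times) = 41 + 1 = 42
LB2 = min(M1 times) + sum(M2 times) = 3 + 55 = 58
Lower bound = max(LB1, LB2) = max(42, 58) = 58

58


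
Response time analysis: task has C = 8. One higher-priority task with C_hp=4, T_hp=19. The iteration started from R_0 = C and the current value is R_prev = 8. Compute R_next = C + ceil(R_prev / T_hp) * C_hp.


R_next = C + ceil(R_prev / T_hp) * C_hp
ceil(8 / 19) = ceil(0.4211) = 1
Interference = 1 * 4 = 4
R_next = 8 + 4 = 12

12


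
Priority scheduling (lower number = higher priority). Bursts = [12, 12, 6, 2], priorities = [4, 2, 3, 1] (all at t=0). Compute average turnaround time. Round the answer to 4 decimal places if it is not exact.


Sort by priority (ascending = highest first):
Order: [(1, 2), (2, 12), (3, 6), (4, 12)]
Completion times:
  Priority 1, burst=2, C=2
  Priority 2, burst=12, C=14
  Priority 3, burst=6, C=20
  Priority 4, burst=12, C=32
Average turnaround = 68/4 = 17.0

17.0


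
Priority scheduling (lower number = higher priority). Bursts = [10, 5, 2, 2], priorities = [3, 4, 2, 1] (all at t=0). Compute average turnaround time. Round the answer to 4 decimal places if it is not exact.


Sort by priority (ascending = highest first):
Order: [(1, 2), (2, 2), (3, 10), (4, 5)]
Completion times:
  Priority 1, burst=2, C=2
  Priority 2, burst=2, C=4
  Priority 3, burst=10, C=14
  Priority 4, burst=5, C=19
Average turnaround = 39/4 = 9.75

9.75


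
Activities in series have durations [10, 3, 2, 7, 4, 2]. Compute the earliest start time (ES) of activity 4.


Activity 4 starts after activities 1 through 3 complete.
Predecessor durations: [10, 3, 2]
ES = 10 + 3 + 2 = 15

15


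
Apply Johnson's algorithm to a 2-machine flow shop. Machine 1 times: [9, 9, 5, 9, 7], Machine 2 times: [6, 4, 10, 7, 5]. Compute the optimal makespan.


Apply Johnson's rule:
  Group 1 (a <= b): [(3, 5, 10)]
  Group 2 (a > b): [(4, 9, 7), (1, 9, 6), (5, 7, 5), (2, 9, 4)]
Optimal job order: [3, 4, 1, 5, 2]
Schedule:
  Job 3: M1 done at 5, M2 done at 15
  Job 4: M1 done at 14, M2 done at 22
  Job 1: M1 done at 23, M2 done at 29
  Job 5: M1 done at 30, M2 done at 35
  Job 2: M1 done at 39, M2 done at 43
Makespan = 43

43


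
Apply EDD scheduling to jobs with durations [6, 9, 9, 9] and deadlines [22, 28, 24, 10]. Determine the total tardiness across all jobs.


Sort by due date (EDD order): [(9, 10), (6, 22), (9, 24), (9, 28)]
Compute completion times and tardiness:
  Job 1: p=9, d=10, C=9, tardiness=max(0,9-10)=0
  Job 2: p=6, d=22, C=15, tardiness=max(0,15-22)=0
  Job 3: p=9, d=24, C=24, tardiness=max(0,24-24)=0
  Job 4: p=9, d=28, C=33, tardiness=max(0,33-28)=5
Total tardiness = 5

5


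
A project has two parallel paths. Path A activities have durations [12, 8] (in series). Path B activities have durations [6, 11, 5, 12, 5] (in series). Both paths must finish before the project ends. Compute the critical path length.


Path A total = 12 + 8 = 20
Path B total = 6 + 11 + 5 + 12 + 5 = 39
Critical path = longest path = max(20, 39) = 39

39


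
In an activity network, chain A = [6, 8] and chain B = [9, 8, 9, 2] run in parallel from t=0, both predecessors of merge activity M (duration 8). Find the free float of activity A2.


ES(A2) = sum of predecessors on chain A = 6
EF(A2) = ES + duration = 6 + 8 = 14
Successor of A2 is M. ES(M) = max(sum(A), sum(B)) = max(14, 28) = 28
Free float = ES(successor) - EF(current) = 28 - 14 = 14

14


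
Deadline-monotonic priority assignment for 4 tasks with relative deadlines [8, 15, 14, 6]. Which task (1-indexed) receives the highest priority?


Sort tasks by relative deadline (ascending):
  Task 4: deadline = 6
  Task 1: deadline = 8
  Task 3: deadline = 14
  Task 2: deadline = 15
Priority order (highest first): [4, 1, 3, 2]
Highest priority task = 4

4


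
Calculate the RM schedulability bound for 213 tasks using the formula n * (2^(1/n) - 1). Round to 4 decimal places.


Compute 2^(1/213) = 1.0032595128
Subtract 1: 1.0032595128 - 1 = 0.0032595128
Multiply by n: 213 * 0.0032595128 = 0.6942762264
Round to 4 dp: 0.6943

0.6943


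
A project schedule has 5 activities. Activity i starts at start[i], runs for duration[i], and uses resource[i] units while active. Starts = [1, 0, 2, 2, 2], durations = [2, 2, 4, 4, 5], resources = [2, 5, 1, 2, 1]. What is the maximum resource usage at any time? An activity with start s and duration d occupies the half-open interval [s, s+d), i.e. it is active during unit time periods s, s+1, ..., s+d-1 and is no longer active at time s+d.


Each activity i is active on [start_i, start_i + duration_i).
Compute total resource usage per time slot:
  t=0: active resources = [5], total = 5
  t=1: active resources = [2, 5], total = 7
  t=2: active resources = [2, 1, 2, 1], total = 6
  t=3: active resources = [1, 2, 1], total = 4
  t=4: active resources = [1, 2, 1], total = 4
  t=5: active resources = [1, 2, 1], total = 4
  t=6: active resources = [1], total = 1
Peak resource demand = 7

7


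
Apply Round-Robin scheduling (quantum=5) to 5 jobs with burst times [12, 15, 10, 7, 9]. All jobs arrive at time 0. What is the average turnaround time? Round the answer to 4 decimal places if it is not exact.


Time quantum = 5
Execution trace:
  J1 runs 5 units, time = 5
  J2 runs 5 units, time = 10
  J3 runs 5 units, time = 15
  J4 runs 5 units, time = 20
  J5 runs 5 units, time = 25
  J1 runs 5 units, time = 30
  J2 runs 5 units, time = 35
  J3 runs 5 units, time = 40
  J4 runs 2 units, time = 42
  J5 runs 4 units, time = 46
  J1 runs 2 units, time = 48
  J2 runs 5 units, time = 53
Finish times: [48, 53, 40, 42, 46]
Average turnaround = 229/5 = 45.8

45.8


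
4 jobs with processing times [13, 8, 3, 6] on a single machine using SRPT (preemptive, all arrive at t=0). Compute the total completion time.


Since all jobs arrive at t=0, SRPT equals SPT ordering.
SPT order: [3, 6, 8, 13]
Completion times:
  Job 1: p=3, C=3
  Job 2: p=6, C=9
  Job 3: p=8, C=17
  Job 4: p=13, C=30
Total completion time = 3 + 9 + 17 + 30 = 59

59


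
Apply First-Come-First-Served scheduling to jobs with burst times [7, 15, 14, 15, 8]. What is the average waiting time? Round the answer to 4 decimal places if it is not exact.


FCFS order (as given): [7, 15, 14, 15, 8]
Waiting times:
  Job 1: wait = 0
  Job 2: wait = 7
  Job 3: wait = 22
  Job 4: wait = 36
  Job 5: wait = 51
Sum of waiting times = 116
Average waiting time = 116/5 = 23.2

23.2


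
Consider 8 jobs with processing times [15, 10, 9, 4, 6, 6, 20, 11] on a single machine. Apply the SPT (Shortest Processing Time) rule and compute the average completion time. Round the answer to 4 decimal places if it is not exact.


Sort jobs by processing time (SPT order): [4, 6, 6, 9, 10, 11, 15, 20]
Compute completion times sequentially:
  Job 1: processing = 4, completes at 4
  Job 2: processing = 6, completes at 10
  Job 3: processing = 6, completes at 16
  Job 4: processing = 9, completes at 25
  Job 5: processing = 10, completes at 35
  Job 6: processing = 11, completes at 46
  Job 7: processing = 15, completes at 61
  Job 8: processing = 20, completes at 81
Sum of completion times = 278
Average completion time = 278/8 = 34.75

34.75


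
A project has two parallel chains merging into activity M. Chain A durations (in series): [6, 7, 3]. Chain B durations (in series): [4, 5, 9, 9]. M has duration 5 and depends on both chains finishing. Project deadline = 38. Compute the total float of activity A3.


Forward pass: ES(A3) = sum of predecessors on chain A = 13
EF = ES + duration = 13 + 3 = 16
Backward pass: LF(M) = deadline = 38; LS(M) = 38 - 5 = 33
LF(A3) = LS(M) - sum(successors on chain A) = 33 - 0 = 33
LS = LF - duration = 33 - 3 = 30
Total float = LS - ES = 30 - 13 = 17

17


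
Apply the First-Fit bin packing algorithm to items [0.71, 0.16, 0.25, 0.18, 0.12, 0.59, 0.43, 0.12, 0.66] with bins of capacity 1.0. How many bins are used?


Place items sequentially using First-Fit:
  Item 0.71 -> new Bin 1
  Item 0.16 -> Bin 1 (now 0.87)
  Item 0.25 -> new Bin 2
  Item 0.18 -> Bin 2 (now 0.43)
  Item 0.12 -> Bin 1 (now 0.99)
  Item 0.59 -> new Bin 3
  Item 0.43 -> Bin 2 (now 0.86)
  Item 0.12 -> Bin 2 (now 0.98)
  Item 0.66 -> new Bin 4
Total bins used = 4

4


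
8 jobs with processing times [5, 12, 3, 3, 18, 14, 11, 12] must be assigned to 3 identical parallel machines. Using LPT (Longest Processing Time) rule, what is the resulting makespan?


Sort jobs in decreasing order (LPT): [18, 14, 12, 12, 11, 5, 3, 3]
Assign each job to the least loaded machine:
  Machine 1: jobs [18, 5, 3], load = 26
  Machine 2: jobs [14, 11], load = 25
  Machine 3: jobs [12, 12, 3], load = 27
Makespan = max load = 27

27


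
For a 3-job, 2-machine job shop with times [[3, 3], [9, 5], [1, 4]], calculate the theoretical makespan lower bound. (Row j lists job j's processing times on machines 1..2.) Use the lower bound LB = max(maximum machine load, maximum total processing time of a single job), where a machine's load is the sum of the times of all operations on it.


Machine loads:
  Machine 1: 3 + 9 + 1 = 13
  Machine 2: 3 + 5 + 4 = 12
Max machine load = 13
Job totals:
  Job 1: 6
  Job 2: 14
  Job 3: 5
Max job total = 14
Lower bound = max(13, 14) = 14

14


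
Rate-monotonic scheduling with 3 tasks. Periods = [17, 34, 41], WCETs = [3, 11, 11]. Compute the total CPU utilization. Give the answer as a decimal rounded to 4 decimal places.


Compute individual utilizations (exact fractions):
  Task 1: C/T = 3/17 (approx. 0.1765)
  Task 2: C/T = 11/34 (approx. 0.3235)
  Task 3: C/T = 11/41 (approx. 0.2683)
Total utilization U = 3/17 + 11/34 + 11/41 = 63/82
Rounded to 4 decimal places: U = 0.7683
RM (Liu & Layland) bound for 3 tasks = 0.779763; compare with U = 63/82 (approx. 0.768293)
U <= bound, so schedulable by RM sufficient condition.

0.7683


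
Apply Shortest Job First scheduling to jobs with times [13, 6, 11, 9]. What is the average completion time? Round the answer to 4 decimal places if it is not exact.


SJF order (ascending): [6, 9, 11, 13]
Completion times:
  Job 1: burst=6, C=6
  Job 2: burst=9, C=15
  Job 3: burst=11, C=26
  Job 4: burst=13, C=39
Average completion = 86/4 = 21.5

21.5


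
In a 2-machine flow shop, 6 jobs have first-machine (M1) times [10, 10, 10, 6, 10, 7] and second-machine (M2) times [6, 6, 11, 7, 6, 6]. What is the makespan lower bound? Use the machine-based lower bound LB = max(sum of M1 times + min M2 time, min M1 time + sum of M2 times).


LB1 = sum(M1 times) + min(M2 times) = 53 + 6 = 59
LB2 = min(M1 times) + sum(M2 times) = 6 + 42 = 48
Lower bound = max(LB1, LB2) = max(59, 48) = 59

59


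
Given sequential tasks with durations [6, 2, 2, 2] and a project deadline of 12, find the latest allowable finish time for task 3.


LF(activity 3) = deadline - sum of successor durations
Successors: activities 4 through 4 with durations [2]
Sum of successor durations = 2
LF = 12 - 2 = 10

10


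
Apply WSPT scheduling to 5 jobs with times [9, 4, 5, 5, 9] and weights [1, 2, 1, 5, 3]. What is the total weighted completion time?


Compute p/w ratios and sort ascending (WSPT): [(5, 5), (4, 2), (9, 3), (5, 1), (9, 1)]
Compute weighted completion times:
  Job (p=5,w=5): C=5, w*C=5*5=25
  Job (p=4,w=2): C=9, w*C=2*9=18
  Job (p=9,w=3): C=18, w*C=3*18=54
  Job (p=5,w=1): C=23, w*C=1*23=23
  Job (p=9,w=1): C=32, w*C=1*32=32
Total weighted completion time = 152

152


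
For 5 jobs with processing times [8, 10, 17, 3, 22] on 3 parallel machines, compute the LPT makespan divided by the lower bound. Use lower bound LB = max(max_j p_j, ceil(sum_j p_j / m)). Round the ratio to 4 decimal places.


LPT order: [22, 17, 10, 8, 3]
Machine loads after assignment: [22, 20, 18]
LPT makespan = 22
Lower bound = max(max_job, ceil(total/3)) = max(22, 20) = 22
Ratio = 22 / 22 = 1.0

1.0


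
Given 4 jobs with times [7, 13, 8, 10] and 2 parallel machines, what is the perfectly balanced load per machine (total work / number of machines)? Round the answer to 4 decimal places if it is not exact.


Total processing time = 7 + 13 + 8 + 10 = 38
Number of machines = 2
Ideal balanced load = 38 / 2 = 19.0

19.0


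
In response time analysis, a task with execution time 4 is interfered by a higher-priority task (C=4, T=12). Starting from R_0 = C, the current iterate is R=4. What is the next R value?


R_next = C + ceil(R_prev / T_hp) * C_hp
ceil(4 / 12) = ceil(0.3333) = 1
Interference = 1 * 4 = 4
R_next = 4 + 4 = 8

8


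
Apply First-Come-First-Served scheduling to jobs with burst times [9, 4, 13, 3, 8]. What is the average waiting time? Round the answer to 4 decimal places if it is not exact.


FCFS order (as given): [9, 4, 13, 3, 8]
Waiting times:
  Job 1: wait = 0
  Job 2: wait = 9
  Job 3: wait = 13
  Job 4: wait = 26
  Job 5: wait = 29
Sum of waiting times = 77
Average waiting time = 77/5 = 15.4

15.4


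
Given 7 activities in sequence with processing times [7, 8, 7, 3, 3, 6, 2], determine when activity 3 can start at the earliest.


Activity 3 starts after activities 1 through 2 complete.
Predecessor durations: [7, 8]
ES = 7 + 8 = 15

15


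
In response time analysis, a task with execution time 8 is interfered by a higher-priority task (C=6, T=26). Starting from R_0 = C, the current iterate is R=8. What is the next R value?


R_next = C + ceil(R_prev / T_hp) * C_hp
ceil(8 / 26) = ceil(0.3077) = 1
Interference = 1 * 6 = 6
R_next = 8 + 6 = 14

14


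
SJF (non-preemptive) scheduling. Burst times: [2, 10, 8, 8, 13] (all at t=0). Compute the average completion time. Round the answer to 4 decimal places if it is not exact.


SJF order (ascending): [2, 8, 8, 10, 13]
Completion times:
  Job 1: burst=2, C=2
  Job 2: burst=8, C=10
  Job 3: burst=8, C=18
  Job 4: burst=10, C=28
  Job 5: burst=13, C=41
Average completion = 99/5 = 19.8

19.8


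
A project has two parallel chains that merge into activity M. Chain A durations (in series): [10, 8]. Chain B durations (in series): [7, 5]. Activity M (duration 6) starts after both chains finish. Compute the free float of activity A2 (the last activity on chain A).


ES(A2) = sum of predecessors on chain A = 10
EF(A2) = ES + duration = 10 + 8 = 18
Successor of A2 is M. ES(M) = max(sum(A), sum(B)) = max(18, 12) = 18
Free float = ES(successor) - EF(current) = 18 - 18 = 0

0


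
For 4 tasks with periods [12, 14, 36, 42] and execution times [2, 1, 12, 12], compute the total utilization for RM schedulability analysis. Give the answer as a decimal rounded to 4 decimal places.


Compute individual utilizations (exact fractions):
  Task 1: C/T = 2/12 = 1/6 (approx. 0.1667)
  Task 2: C/T = 1/14 (approx. 0.0714)
  Task 3: C/T = 12/36 = 1/3 (approx. 0.3333)
  Task 4: C/T = 12/42 = 2/7 (approx. 0.2857)
Total utilization U = 1/6 + 1/14 + 1/3 + 2/7 = 6/7
Rounded to 4 decimal places: U = 0.8571
RM (Liu & Layland) bound for 4 tasks = 0.756828; compare with U = 6/7 (approx. 0.857143)
bound < U <= 1, so the RM sufficient condition is not met (inconclusive; an exact test such as response-time analysis is needed).

0.8571


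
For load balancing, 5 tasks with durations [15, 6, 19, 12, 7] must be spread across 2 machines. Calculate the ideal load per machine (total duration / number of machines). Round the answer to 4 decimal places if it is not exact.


Total processing time = 15 + 6 + 19 + 12 + 7 = 59
Number of machines = 2
Ideal balanced load = 59 / 2 = 29.5

29.5


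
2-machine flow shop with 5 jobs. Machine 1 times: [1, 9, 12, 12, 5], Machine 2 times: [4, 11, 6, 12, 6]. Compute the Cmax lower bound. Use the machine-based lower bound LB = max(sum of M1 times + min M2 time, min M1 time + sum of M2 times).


LB1 = sum(M1 times) + min(M2 times) = 39 + 4 = 43
LB2 = min(M1 times) + sum(M2 times) = 1 + 39 = 40
Lower bound = max(LB1, LB2) = max(43, 40) = 43

43


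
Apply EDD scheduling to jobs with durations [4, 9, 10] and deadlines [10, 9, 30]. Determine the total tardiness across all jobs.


Sort by due date (EDD order): [(9, 9), (4, 10), (10, 30)]
Compute completion times and tardiness:
  Job 1: p=9, d=9, C=9, tardiness=max(0,9-9)=0
  Job 2: p=4, d=10, C=13, tardiness=max(0,13-10)=3
  Job 3: p=10, d=30, C=23, tardiness=max(0,23-30)=0
Total tardiness = 3

3


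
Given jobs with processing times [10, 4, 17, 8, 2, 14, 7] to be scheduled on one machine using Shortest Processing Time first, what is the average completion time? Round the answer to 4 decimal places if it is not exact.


Sort jobs by processing time (SPT order): [2, 4, 7, 8, 10, 14, 17]
Compute completion times sequentially:
  Job 1: processing = 2, completes at 2
  Job 2: processing = 4, completes at 6
  Job 3: processing = 7, completes at 13
  Job 4: processing = 8, completes at 21
  Job 5: processing = 10, completes at 31
  Job 6: processing = 14, completes at 45
  Job 7: processing = 17, completes at 62
Sum of completion times = 180
Average completion time = 180/7 = 25.7143

25.7143


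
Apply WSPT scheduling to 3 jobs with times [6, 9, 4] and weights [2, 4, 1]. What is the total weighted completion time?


Compute p/w ratios and sort ascending (WSPT): [(9, 4), (6, 2), (4, 1)]
Compute weighted completion times:
  Job (p=9,w=4): C=9, w*C=4*9=36
  Job (p=6,w=2): C=15, w*C=2*15=30
  Job (p=4,w=1): C=19, w*C=1*19=19
Total weighted completion time = 85

85


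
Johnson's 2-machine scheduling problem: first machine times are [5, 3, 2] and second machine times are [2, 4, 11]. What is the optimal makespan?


Apply Johnson's rule:
  Group 1 (a <= b): [(3, 2, 11), (2, 3, 4)]
  Group 2 (a > b): [(1, 5, 2)]
Optimal job order: [3, 2, 1]
Schedule:
  Job 3: M1 done at 2, M2 done at 13
  Job 2: M1 done at 5, M2 done at 17
  Job 1: M1 done at 10, M2 done at 19
Makespan = 19

19


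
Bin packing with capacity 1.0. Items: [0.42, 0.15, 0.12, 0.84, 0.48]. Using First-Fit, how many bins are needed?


Place items sequentially using First-Fit:
  Item 0.42 -> new Bin 1
  Item 0.15 -> Bin 1 (now 0.57)
  Item 0.12 -> Bin 1 (now 0.69)
  Item 0.84 -> new Bin 2
  Item 0.48 -> new Bin 3
Total bins used = 3

3


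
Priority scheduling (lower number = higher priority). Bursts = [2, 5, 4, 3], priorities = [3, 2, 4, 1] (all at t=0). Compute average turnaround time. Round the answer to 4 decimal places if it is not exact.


Sort by priority (ascending = highest first):
Order: [(1, 3), (2, 5), (3, 2), (4, 4)]
Completion times:
  Priority 1, burst=3, C=3
  Priority 2, burst=5, C=8
  Priority 3, burst=2, C=10
  Priority 4, burst=4, C=14
Average turnaround = 35/4 = 8.75

8.75


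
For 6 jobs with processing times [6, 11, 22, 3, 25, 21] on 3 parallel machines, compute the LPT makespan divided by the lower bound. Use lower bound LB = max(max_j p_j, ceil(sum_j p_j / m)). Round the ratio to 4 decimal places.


LPT order: [25, 22, 21, 11, 6, 3]
Machine loads after assignment: [28, 28, 32]
LPT makespan = 32
Lower bound = max(max_job, ceil(total/3)) = max(25, 30) = 30
Ratio = 32 / 30 = 1.0667

1.0667


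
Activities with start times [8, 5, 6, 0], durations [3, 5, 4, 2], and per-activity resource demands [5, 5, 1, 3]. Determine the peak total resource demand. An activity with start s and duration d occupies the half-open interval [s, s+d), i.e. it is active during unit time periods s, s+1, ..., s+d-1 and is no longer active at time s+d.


Each activity i is active on [start_i, start_i + duration_i).
Compute total resource usage per time slot:
  t=0: active resources = [3], total = 3
  t=1: active resources = [3], total = 3
  t=2: active resources = [], total = 0
  t=3: active resources = [], total = 0
  t=4: active resources = [], total = 0
  t=5: active resources = [5], total = 5
  t=6: active resources = [5, 1], total = 6
  t=7: active resources = [5, 1], total = 6
  t=8: active resources = [5, 5, 1], total = 11
  t=9: active resources = [5, 5, 1], total = 11
  t=10: active resources = [5], total = 5
Peak resource demand = 11

11


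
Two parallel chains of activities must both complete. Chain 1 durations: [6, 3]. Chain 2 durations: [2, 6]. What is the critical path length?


Path A total = 6 + 3 = 9
Path B total = 2 + 6 = 8
Critical path = longest path = max(9, 8) = 9

9


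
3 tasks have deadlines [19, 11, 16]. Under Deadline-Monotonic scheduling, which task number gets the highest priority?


Sort tasks by relative deadline (ascending):
  Task 2: deadline = 11
  Task 3: deadline = 16
  Task 1: deadline = 19
Priority order (highest first): [2, 3, 1]
Highest priority task = 2

2


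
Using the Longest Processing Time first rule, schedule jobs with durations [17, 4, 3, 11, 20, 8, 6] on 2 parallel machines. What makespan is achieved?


Sort jobs in decreasing order (LPT): [20, 17, 11, 8, 6, 4, 3]
Assign each job to the least loaded machine:
  Machine 1: jobs [20, 8, 6], load = 34
  Machine 2: jobs [17, 11, 4, 3], load = 35
Makespan = max load = 35

35


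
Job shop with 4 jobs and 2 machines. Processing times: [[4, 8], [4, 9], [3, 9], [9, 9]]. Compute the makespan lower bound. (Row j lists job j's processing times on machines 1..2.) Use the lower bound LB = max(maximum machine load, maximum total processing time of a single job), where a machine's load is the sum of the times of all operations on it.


Machine loads:
  Machine 1: 4 + 4 + 3 + 9 = 20
  Machine 2: 8 + 9 + 9 + 9 = 35
Max machine load = 35
Job totals:
  Job 1: 12
  Job 2: 13
  Job 3: 12
  Job 4: 18
Max job total = 18
Lower bound = max(35, 18) = 35

35


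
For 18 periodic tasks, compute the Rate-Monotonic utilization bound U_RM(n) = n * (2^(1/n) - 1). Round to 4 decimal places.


Compute 2^(1/18) = 1.0392592260
Subtract 1: 1.0392592260 - 1 = 0.0392592260
Multiply by n: 18 * 0.0392592260 = 0.7066660680
Round to 4 dp: 0.7067

0.7067


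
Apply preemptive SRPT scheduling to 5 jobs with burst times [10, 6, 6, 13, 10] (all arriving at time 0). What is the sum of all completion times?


Since all jobs arrive at t=0, SRPT equals SPT ordering.
SPT order: [6, 6, 10, 10, 13]
Completion times:
  Job 1: p=6, C=6
  Job 2: p=6, C=12
  Job 3: p=10, C=22
  Job 4: p=10, C=32
  Job 5: p=13, C=45
Total completion time = 6 + 12 + 22 + 32 + 45 = 117

117


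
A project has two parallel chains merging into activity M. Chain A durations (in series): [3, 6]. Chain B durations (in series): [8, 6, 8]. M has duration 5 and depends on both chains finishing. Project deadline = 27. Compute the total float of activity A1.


Forward pass: ES(A1) = sum of predecessors on chain A = 0
EF = ES + duration = 0 + 3 = 3
Backward pass: LF(M) = deadline = 27; LS(M) = 27 - 5 = 22
LF(A1) = LS(M) - sum(successors on chain A) = 22 - 6 = 16
LS = LF - duration = 16 - 3 = 13
Total float = LS - ES = 13 - 0 = 13

13


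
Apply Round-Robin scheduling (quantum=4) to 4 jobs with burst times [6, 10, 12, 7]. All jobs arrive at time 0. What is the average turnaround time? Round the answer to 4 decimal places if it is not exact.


Time quantum = 4
Execution trace:
  J1 runs 4 units, time = 4
  J2 runs 4 units, time = 8
  J3 runs 4 units, time = 12
  J4 runs 4 units, time = 16
  J1 runs 2 units, time = 18
  J2 runs 4 units, time = 22
  J3 runs 4 units, time = 26
  J4 runs 3 units, time = 29
  J2 runs 2 units, time = 31
  J3 runs 4 units, time = 35
Finish times: [18, 31, 35, 29]
Average turnaround = 113/4 = 28.25

28.25


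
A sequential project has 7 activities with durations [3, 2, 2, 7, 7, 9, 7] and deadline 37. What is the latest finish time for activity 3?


LF(activity 3) = deadline - sum of successor durations
Successors: activities 4 through 7 with durations [7, 7, 9, 7]
Sum of successor durations = 30
LF = 37 - 30 = 7

7


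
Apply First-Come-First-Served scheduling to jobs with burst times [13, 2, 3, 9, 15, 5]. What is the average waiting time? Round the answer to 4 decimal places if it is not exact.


FCFS order (as given): [13, 2, 3, 9, 15, 5]
Waiting times:
  Job 1: wait = 0
  Job 2: wait = 13
  Job 3: wait = 15
  Job 4: wait = 18
  Job 5: wait = 27
  Job 6: wait = 42
Sum of waiting times = 115
Average waiting time = 115/6 = 19.1667

19.1667


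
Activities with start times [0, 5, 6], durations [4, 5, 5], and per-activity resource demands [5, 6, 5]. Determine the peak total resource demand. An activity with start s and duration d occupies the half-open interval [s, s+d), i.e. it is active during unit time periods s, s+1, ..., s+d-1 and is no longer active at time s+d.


Each activity i is active on [start_i, start_i + duration_i).
Compute total resource usage per time slot:
  t=0: active resources = [5], total = 5
  t=1: active resources = [5], total = 5
  t=2: active resources = [5], total = 5
  t=3: active resources = [5], total = 5
  t=4: active resources = [], total = 0
  t=5: active resources = [6], total = 6
  t=6: active resources = [6, 5], total = 11
  t=7: active resources = [6, 5], total = 11
  t=8: active resources = [6, 5], total = 11
  t=9: active resources = [6, 5], total = 11
  t=10: active resources = [5], total = 5
Peak resource demand = 11

11


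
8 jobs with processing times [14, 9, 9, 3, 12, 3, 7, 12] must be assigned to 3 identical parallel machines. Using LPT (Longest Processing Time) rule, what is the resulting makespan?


Sort jobs in decreasing order (LPT): [14, 12, 12, 9, 9, 7, 3, 3]
Assign each job to the least loaded machine:
  Machine 1: jobs [14, 7, 3], load = 24
  Machine 2: jobs [12, 9, 3], load = 24
  Machine 3: jobs [12, 9], load = 21
Makespan = max load = 24

24


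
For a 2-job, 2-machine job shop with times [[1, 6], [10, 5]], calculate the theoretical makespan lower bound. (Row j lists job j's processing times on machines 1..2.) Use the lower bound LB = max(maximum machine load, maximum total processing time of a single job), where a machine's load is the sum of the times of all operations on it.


Machine loads:
  Machine 1: 1 + 10 = 11
  Machine 2: 6 + 5 = 11
Max machine load = 11
Job totals:
  Job 1: 7
  Job 2: 15
Max job total = 15
Lower bound = max(11, 15) = 15

15


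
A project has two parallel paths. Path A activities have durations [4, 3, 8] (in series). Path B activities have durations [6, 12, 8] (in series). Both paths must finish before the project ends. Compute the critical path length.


Path A total = 4 + 3 + 8 = 15
Path B total = 6 + 12 + 8 = 26
Critical path = longest path = max(15, 26) = 26

26


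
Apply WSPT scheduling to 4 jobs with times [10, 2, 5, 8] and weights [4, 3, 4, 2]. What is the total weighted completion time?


Compute p/w ratios and sort ascending (WSPT): [(2, 3), (5, 4), (10, 4), (8, 2)]
Compute weighted completion times:
  Job (p=2,w=3): C=2, w*C=3*2=6
  Job (p=5,w=4): C=7, w*C=4*7=28
  Job (p=10,w=4): C=17, w*C=4*17=68
  Job (p=8,w=2): C=25, w*C=2*25=50
Total weighted completion time = 152

152


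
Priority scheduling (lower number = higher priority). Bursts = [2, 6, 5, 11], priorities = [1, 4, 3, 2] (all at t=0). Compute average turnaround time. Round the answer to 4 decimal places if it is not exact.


Sort by priority (ascending = highest first):
Order: [(1, 2), (2, 11), (3, 5), (4, 6)]
Completion times:
  Priority 1, burst=2, C=2
  Priority 2, burst=11, C=13
  Priority 3, burst=5, C=18
  Priority 4, burst=6, C=24
Average turnaround = 57/4 = 14.25

14.25


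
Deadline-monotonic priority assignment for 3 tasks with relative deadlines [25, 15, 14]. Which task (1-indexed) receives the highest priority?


Sort tasks by relative deadline (ascending):
  Task 3: deadline = 14
  Task 2: deadline = 15
  Task 1: deadline = 25
Priority order (highest first): [3, 2, 1]
Highest priority task = 3

3


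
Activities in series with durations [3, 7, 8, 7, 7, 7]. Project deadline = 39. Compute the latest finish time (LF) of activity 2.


LF(activity 2) = deadline - sum of successor durations
Successors: activities 3 through 6 with durations [8, 7, 7, 7]
Sum of successor durations = 29
LF = 39 - 29 = 10

10


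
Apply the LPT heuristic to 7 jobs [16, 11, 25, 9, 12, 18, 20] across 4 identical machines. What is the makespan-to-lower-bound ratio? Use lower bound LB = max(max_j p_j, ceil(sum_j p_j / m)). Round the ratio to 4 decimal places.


LPT order: [25, 20, 18, 16, 12, 11, 9]
Machine loads after assignment: [25, 29, 29, 28]
LPT makespan = 29
Lower bound = max(max_job, ceil(total/4)) = max(25, 28) = 28
Ratio = 29 / 28 = 1.0357

1.0357


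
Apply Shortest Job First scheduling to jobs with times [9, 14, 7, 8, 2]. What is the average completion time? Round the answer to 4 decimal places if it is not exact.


SJF order (ascending): [2, 7, 8, 9, 14]
Completion times:
  Job 1: burst=2, C=2
  Job 2: burst=7, C=9
  Job 3: burst=8, C=17
  Job 4: burst=9, C=26
  Job 5: burst=14, C=40
Average completion = 94/5 = 18.8

18.8


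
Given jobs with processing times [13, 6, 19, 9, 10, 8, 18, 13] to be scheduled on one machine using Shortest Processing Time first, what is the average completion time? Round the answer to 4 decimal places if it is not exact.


Sort jobs by processing time (SPT order): [6, 8, 9, 10, 13, 13, 18, 19]
Compute completion times sequentially:
  Job 1: processing = 6, completes at 6
  Job 2: processing = 8, completes at 14
  Job 3: processing = 9, completes at 23
  Job 4: processing = 10, completes at 33
  Job 5: processing = 13, completes at 46
  Job 6: processing = 13, completes at 59
  Job 7: processing = 18, completes at 77
  Job 8: processing = 19, completes at 96
Sum of completion times = 354
Average completion time = 354/8 = 44.25

44.25


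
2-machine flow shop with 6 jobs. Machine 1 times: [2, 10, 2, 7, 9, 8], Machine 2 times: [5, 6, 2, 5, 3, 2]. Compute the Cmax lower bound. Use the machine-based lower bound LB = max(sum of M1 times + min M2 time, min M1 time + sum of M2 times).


LB1 = sum(M1 times) + min(M2 times) = 38 + 2 = 40
LB2 = min(M1 times) + sum(M2 times) = 2 + 23 = 25
Lower bound = max(LB1, LB2) = max(40, 25) = 40

40
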